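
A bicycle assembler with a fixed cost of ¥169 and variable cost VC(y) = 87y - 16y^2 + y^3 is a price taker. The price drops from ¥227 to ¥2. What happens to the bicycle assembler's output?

AVC = 87 - 16y + y^2, minimized at y = 8 where min AVC = ¥23. MC = 87 - 32y + 3y^2.
At P = ¥227 ≥ min AVC, set P = MC on the rising branch: y = 14.
At P = ¥2 < min AVC = ¥23, price no longer covers variable cost at any output, so the firm shuts down: y = 0.

Output falls from 14 to 0 (the firm shuts down)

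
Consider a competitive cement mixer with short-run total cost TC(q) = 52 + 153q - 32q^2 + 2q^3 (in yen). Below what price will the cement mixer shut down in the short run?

¥25 per unit

The firm shuts down when price falls below the minimum of average variable cost. AVC = VC/q = 153 - 32q + 2q^2.
At the minimum of AVC, MC = AVC. MC = 153 - 64q + 6q^2; setting MC = AVC gives 4q^2 - 32q = 0, so q = 8. min AVC = 25.
So the shutdown price is ¥25.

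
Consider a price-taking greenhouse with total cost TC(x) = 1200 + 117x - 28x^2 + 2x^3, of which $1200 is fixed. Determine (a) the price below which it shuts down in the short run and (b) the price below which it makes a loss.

AVC = 117 - 28x + 2x^2; minimized at x = 7, giving min AVC = $19. That is the shutdown price.
ATC = 1200/x + 117 - 28x + 2x^2. Setting dATC/dx = −1200/x^2 − 28 + 4x = 0 gives x = 10 (since 4·10^3 − 28·10^2 = 1200).
min ATC = 1200/10 + 117 − 28·10 + 2·10^2 = $157. That is the break-even price.
Between these two prices the firm operates at a loss; above $157 it earns a profit.

Shutdown price = $19; break-even price = $157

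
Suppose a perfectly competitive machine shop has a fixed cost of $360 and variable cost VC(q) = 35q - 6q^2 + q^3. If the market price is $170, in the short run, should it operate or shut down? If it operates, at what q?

Produce at q = 9

From TC, MC = TC'(q) = 35 - 12q + 3q^2 and AVC = VC/q = 35 - 6q + q^2.
AVC hits its minimum where MC = AVC, at q = 3, giving min AVC = 35 - 6·3 + 3^2 = $26.
Since P = $170 ≥ min AVC = $26, price covers variable cost and the firm should produce.
Set P = MC: 170 = 35 - 12q + 3q^2 → -135 - 12q + 3q^2 = 0. The roots are q = -5 and q = 9; the profit-maximizing output is on the rising part of MC, so q* = 9.
Check: AVC at q = 9 is $62 ≤ P, so revenue covers variable cost.
Profit = P·q − TC = 170·9 − 918 = $612.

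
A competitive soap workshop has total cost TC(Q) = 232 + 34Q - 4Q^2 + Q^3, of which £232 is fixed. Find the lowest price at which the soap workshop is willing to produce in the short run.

£30 per unit

The shutdown price is the minimum of AVC. VC = 34Q - 4Q^2 + Q^3, so AVC = 34 - 4Q + Q^2.
At the minimum of AVC, MC = AVC. MC = 34 - 8Q + 3Q^2; setting MC = AVC gives 2Q^2 - 4Q = 0, so Q = 2. min AVC = 30.
So the shutdown price is £30.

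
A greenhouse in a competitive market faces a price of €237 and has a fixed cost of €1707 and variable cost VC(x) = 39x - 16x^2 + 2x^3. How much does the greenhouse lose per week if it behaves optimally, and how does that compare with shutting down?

Profit = -€87 at x = 9

AVC = 39 - 16x + 2x^2 has its minimum €7 at x = 4; price €237 clears that bar, so the firm operates.
MC = 39 - 32x + 6x^2. Setting P = MC and taking the root on the rising branch gives x* = 9.
TR = 237·9 = 2133. TC = 1707 + 513 = 2220. Profit = 2133 − 2220 = -€87.
Shutting down would mean losing the fixed cost of €1707, so operating at a loss of €87 is better by €1620.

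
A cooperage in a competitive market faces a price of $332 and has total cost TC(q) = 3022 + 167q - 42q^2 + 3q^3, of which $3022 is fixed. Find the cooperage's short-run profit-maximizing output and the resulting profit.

Profit = -$118 at q = 11

AVC = 167 - 42q + 3q^2; min AVC = $20 at q = 7. Since P = $332 ≥ min AVC, the firm produces.
With MC = 167 - 84q + 9q^2, P = MC on the upward-sloping part at q* = 11.
TR = 332·11 = 3652. TC = 3022 + 748 = 3770. Profit = 3652 − 3770 = -$118.
Shutting down would mean losing the fixed cost of $3022, so operating at a loss of $118 is better by $2904.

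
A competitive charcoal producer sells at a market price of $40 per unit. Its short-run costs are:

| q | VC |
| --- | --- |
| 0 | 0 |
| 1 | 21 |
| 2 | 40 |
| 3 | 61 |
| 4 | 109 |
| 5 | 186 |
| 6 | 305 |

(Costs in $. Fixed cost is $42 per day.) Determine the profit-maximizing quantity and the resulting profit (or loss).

q = 3; profit = $17

Tabulate TR − TC: q=0: -42; q=1: -23; q=2: -2; q=3: 17; q=4: 9; q=5: -28; q=6: -107.
Profit is maximized at q = 3. AVC there is 61/3 = $20.33 ≤ P, so producing beats shutting down (which would give -$42).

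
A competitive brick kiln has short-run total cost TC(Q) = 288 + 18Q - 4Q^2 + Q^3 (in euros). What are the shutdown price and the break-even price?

Shutdown price = €14; break-even price = €78

AVC = 18 - 4Q + Q^2; minimized at Q = 2, giving min AVC = €14. That is the shutdown price.
ATC = 288/Q + 18 - 4Q + Q^2. Setting dATC/dQ = −288/Q^2 − 4 + 2Q = 0 gives Q = 6 (since 2·6^3 − 4·6^2 = 288).
min ATC = 288/6 + 18 − 4·6 + 6^2 = €78. That is the break-even price.
Between these two prices the firm operates at a loss; above €78 it earns a profit.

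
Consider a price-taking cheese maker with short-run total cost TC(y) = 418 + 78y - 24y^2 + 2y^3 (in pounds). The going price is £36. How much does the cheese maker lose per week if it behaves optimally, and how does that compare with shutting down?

AVC = 78 - 24y + 2y^2 has its minimum £6 at y = 6; price £36 clears that bar, so the firm operates.
MC = 78 - 48y + 6y^2. Setting P = MC and taking the root on the rising branch gives y* = 7.
TR = 36·7 = 252. TC = 418 + 56 = 474. Profit = 252 − 474 = -£222.
By producing, the firm covers all variable cost plus £196 of fixed cost; shutting down would lose the full £418.

Profit = -£222 at y = 7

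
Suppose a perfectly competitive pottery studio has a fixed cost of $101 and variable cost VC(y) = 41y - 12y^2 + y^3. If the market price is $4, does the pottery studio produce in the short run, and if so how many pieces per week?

From TC, MC = TC'(y) = 41 - 24y + 3y^2 and AVC = VC/y = 41 - 12y + y^2.
The AVC parabola has its vertex at y = 12/2 = 6, where AVC = 41 - 12·6 + 6^2 = $5.
With P < min AVC ($4 < $5), every unit sold adds to the loss.
Shutting down limits the loss to fixed cost, $101.

Shut down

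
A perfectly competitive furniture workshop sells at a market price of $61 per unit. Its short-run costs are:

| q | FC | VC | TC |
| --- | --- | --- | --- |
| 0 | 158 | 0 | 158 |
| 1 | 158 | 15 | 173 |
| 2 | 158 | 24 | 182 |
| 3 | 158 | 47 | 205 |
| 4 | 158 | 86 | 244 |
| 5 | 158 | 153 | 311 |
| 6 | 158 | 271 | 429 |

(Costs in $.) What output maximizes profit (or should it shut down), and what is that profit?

Compute π = P·q − TC at each output: q=0: -158; q=1: -112; q=2: -60; q=3: -22; q=4: 0; q=5: -6; q=6: -63.
Profit is maximized at q = 4. AVC there is 86/4 = $21.50 ≤ P, so producing beats shutting down (which would give -$158).

q = 4; profit = $0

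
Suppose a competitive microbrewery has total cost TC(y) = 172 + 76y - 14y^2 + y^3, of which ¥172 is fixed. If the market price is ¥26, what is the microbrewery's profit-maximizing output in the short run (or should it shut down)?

From TC, MC = TC'(y) = 76 - 28y + 3y^2 and AVC = VC/y = 76 - 14y + y^2.
The AVC parabola has its vertex at y = 14/2 = 7, where AVC = 76 - 14·7 + 7^2 = ¥27.
Since P = ¥26 < min AVC = ¥27, price fails to cover variable cost at any output.
The firm minimizes its loss by shutting down and losing only its fixed cost of ¥172.

Shut down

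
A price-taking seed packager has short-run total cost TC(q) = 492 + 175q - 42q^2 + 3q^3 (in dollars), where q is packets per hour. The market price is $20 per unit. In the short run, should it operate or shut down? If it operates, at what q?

Shut down

From TC, MC = TC'(q) = 175 - 84q + 9q^2 and AVC = VC/q = 175 - 42q + 3q^2.
AVC hits its minimum where MC = AVC, at q = 7, giving min AVC = 175 - 42·7 + 3·7^2 = $28.
With P < min AVC ($20 < $28), every unit sold adds to the loss.
The firm minimizes its loss by shutting down and losing only its fixed cost of $492.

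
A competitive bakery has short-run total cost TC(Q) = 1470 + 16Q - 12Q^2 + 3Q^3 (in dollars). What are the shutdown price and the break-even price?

AVC = 16 - 12Q + 3Q^2; minimized at Q = 2, giving min AVC = $4. That is the shutdown price.
ATC = 1470/Q + 16 - 12Q + 3Q^2. Setting dATC/dQ = −1470/Q^2 − 12 + 6Q = 0 gives Q = 7 (since 6·7^3 − 12·7^2 = 1470).
min ATC = 1470/7 + 16 − 12·7 + 3·7^2 = $289. That is the break-even price.
For $4 ≤ P < $289 the firm produces at a loss; below $4 it shuts down.

Shutdown price = $4; break-even price = $289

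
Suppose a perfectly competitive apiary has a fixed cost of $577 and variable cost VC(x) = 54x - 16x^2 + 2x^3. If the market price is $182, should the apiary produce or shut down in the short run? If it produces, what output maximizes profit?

Strip out fixed cost: VC = 54x - 16x^2 + 2x^3. Then AVC = 54 - 16x + 2x^2 and MC = 54 - 32x + 6x^2.
AVC hits its minimum where MC = AVC, at x = 4, giving min AVC = 54 - 16·4 + 2·4^2 = $22.
Since P = $182 ≥ min AVC = $22, price covers variable cost and the firm should produce.
Solving P = MC: -128 - 32x + 6x^2 = 0 ⇒ x = -8/3 or 8. On the upward-sloping branch, x* = 8.
Check: AVC at x = 8 is $54 ≤ P, so revenue covers variable cost.
Profit = P·x − TC = 182·8 − 1009 = $447.

Produce at x = 8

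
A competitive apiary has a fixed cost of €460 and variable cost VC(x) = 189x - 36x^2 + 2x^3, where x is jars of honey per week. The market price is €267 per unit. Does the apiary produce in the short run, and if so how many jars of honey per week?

Variable cost is VC = 189x - 36x^2 + 2x^3, so AVC = VC/x = 189 - 36x + 2x^2 and MC = dTC/dx = 189 - 72x + 6x^2.
AVC is minimized where dAVC/dx = -36 + 4x = 0, at x = 9; min AVC = 189 - 36·9 + 2·9^2 = €27.
P = €267 exceeds min AVC = €27, so the firm stays open.
Set P = MC: 267 = 189 - 72x + 6x^2 → -78 - 72x + 6x^2 = 0. The roots are x = -1 and x = 13; the profit-maximizing output is on the rising part of MC, so x* = 13.
Check: AVC at x = 13 is €59 ≤ P, so revenue covers variable cost.
Profit = P·x − TC = 267·13 − 1227 = €2244.

Produce at x = 13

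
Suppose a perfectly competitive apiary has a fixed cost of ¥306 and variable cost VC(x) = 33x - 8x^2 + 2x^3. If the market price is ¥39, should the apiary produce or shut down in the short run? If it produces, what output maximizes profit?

From TC, MC = TC'(x) = 33 - 16x + 6x^2 and AVC = VC/x = 33 - 8x + 2x^2.
AVC is minimized where dAVC/dx = -8 + 4x = 0, at x = 2; min AVC = 33 - 8·2 + 2·2^2 = ¥25.
Because ¥39 ≥ ¥25, revenue can cover variable cost; the firm operates.
Solving P = MC: -6 - 16x + 6x^2 = 0 ⇒ x = -1/3 or 3. On the upward-sloping branch, x* = 3.
Check: AVC at x = 3 is ¥27 ≤ P, so revenue covers variable cost.
Profit = P·x − TC = 39·3 − 387 = -¥270, a loss, but smaller than the ¥306 fixed cost the firm would lose by shutting down.

Produce at x = 3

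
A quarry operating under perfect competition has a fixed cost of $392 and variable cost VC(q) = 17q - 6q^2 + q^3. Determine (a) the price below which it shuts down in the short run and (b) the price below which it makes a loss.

Shutdown price = $8; break-even price = $80

AVC = 17 - 6q + q^2; minimized at q = 3, giving min AVC = $8. That is the shutdown price.
ATC = 392/q + 17 - 6q + q^2. Setting dATC/dq = −392/q^2 − 6 + 2q = 0 gives q = 7 (since 2·7^3 − 6·7^2 = 392).
min ATC = 392/7 + 17 − 6·7 + 7^2 = $80. That is the break-even price.
Between these two prices the firm operates at a loss; above $80 it earns a profit.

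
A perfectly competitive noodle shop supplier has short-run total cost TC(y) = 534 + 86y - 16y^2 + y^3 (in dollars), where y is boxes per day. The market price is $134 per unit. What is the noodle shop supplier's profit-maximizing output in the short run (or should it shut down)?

Produce at y = 12

Variable cost is VC = 86y - 16y^2 + y^3, so AVC = VC/y = 86 - 16y + y^2 and MC = dTC/dy = 86 - 32y + 3y^2.
The AVC parabola has its vertex at y = 16/2 = 8, where AVC = 86 - 16·8 + 8^2 = $22.
Because $134 ≥ $22, revenue can cover variable cost; the firm operates.
Solving P = MC: -48 - 32y + 3y^2 = 0 ⇒ y = -4/3 or 12. On the upward-sloping branch, y* = 12.
Check: AVC at y = 12 is $38 ≤ P, so revenue covers variable cost.
Profit = P·y − TC = 134·12 − 990 = $618.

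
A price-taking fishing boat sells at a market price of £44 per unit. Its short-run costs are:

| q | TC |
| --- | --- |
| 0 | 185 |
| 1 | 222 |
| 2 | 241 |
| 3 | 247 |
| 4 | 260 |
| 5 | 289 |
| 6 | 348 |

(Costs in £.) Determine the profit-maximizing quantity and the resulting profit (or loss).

q = 5; profit = -£69

Tabulate TR − TC: q=0: -185; q=1: -178; q=2: -153; q=3: -115; q=4: -84; q=5: -69; q=6: -84.
Profit is maximized at q = 5. AVC there is 104/5 = £20.80 ≤ P, so producing beats shutting down (which would give -£185).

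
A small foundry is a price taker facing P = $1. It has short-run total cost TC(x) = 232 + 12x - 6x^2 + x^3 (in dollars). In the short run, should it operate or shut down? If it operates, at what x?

Shut down

Strip out fixed cost: VC = 12x - 6x^2 + x^3. Then AVC = 12 - 6x + x^2 and MC = 12 - 12x + 3x^2.
AVC hits its minimum where MC = AVC, at x = 3, giving min AVC = 12 - 6·3 + 3^2 = $3.
With P < min AVC ($1 < $3), every unit sold adds to the loss.
The firm minimizes its loss by shutting down and losing only its fixed cost of $232.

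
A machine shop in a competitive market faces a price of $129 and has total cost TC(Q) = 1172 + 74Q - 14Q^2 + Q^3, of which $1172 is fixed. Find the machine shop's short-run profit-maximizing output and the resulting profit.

Profit = -$204 at Q = 11

AVC = 74 - 14Q + Q^2; min AVC = $25 at Q = 7. Since P = $129 ≥ min AVC, the firm produces.
With MC = 74 - 28Q + 3Q^2, P = MC on the upward-sloping part at Q* = 11.
TR = 129·11 = 1419. TC = 1172 + 451 = 1623. Profit = 1419 − 1623 = -$204.
That loss of $204 beats the $1172 the firm would lose by shutting down; producing recovers $968 of fixed cost.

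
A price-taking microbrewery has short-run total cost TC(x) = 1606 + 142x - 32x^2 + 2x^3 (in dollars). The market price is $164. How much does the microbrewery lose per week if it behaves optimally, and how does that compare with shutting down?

AVC = 142 - 32x + 2x^2 has its minimum $14 at x = 8; price $164 clears that bar, so the firm operates.
MC = 142 - 64x + 6x^2. Setting P = MC and taking the root on the rising branch gives x* = 11.
TR = 164·11 = 1804. TC = 1606 + 352 = 1958. Profit = 1804 − 1958 = -$154.
By producing, the firm covers all variable cost plus $1452 of fixed cost; shutting down would lose the full $1606.

Profit = -$154 at x = 11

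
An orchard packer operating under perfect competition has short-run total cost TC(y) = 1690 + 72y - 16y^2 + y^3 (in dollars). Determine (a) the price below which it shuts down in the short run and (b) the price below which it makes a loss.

Shutdown price = $8; break-even price = $163

Shutdown price = min AVC. AVC = 72 - 16y + y^2, with vertex at y = 8 and minimum $8.
ATC = 1690/y + 72 - 16y + y^2. Setting dATC/dy = −1690/y^2 − 16 + 2y = 0 gives y = 13 (since 2·13^3 − 16·13^2 = 1690).
min ATC = 1690/13 + 72 − 16·13 + 13^2 = $163. That is the break-even price.
For $8 ≤ P < $163 the firm produces at a loss; below $8 it shuts down.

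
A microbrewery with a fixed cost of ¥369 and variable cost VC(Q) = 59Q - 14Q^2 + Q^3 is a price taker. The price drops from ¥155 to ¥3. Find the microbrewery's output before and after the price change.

Output falls from 12 to 0 (the firm shuts down)

AVC = 59 - 14Q + Q^2, minimized at Q = 7 where min AVC = ¥10. MC = 59 - 28Q + 3Q^2.
At P = ¥155 ≥ min AVC, set P = MC on the rising branch: Q = 12.
At P = ¥3 < min AVC = ¥10, price no longer covers variable cost at any output, so the firm shuts down: Q = 0.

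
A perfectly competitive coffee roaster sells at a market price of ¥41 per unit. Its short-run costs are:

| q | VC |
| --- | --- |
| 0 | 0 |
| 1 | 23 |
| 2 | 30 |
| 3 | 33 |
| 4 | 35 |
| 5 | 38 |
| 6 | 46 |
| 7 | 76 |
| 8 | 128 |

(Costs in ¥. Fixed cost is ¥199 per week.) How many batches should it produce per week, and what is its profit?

q = 7; profit = ¥12

Compute π = P·q − TC at each output: q=0: -199; q=1: -181; q=2: -147; q=3: -109; q=4: -70; q=5: -32; q=6: 1; q=7: 12; q=8: 1.
Profit is maximized at q = 7. AVC there is 76/7 = ¥10.86 ≤ P, so producing beats shutting down (which would give -¥199).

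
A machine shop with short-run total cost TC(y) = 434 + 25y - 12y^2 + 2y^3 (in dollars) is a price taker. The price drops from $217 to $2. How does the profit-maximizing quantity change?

MC = 25 - 24y + 6y^2; the shutdown threshold is min AVC = $7 (at y = 3).
With P = $217 above the shutdown price, P = MC gives y = 8.
At P = $2 < min AVC = $7, price no longer covers variable cost at any output, so the firm shuts down: y = 0.

Output falls from 8 to 0 (the firm shuts down)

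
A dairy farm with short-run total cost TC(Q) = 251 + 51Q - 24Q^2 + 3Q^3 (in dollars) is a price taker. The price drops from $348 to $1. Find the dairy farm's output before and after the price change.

Output falls from 9 to 0 (the firm shuts down)

MC = 51 - 48Q + 9Q^2; the shutdown threshold is min AVC = $3 (at Q = 4).
At P = $348 ≥ min AVC, set P = MC on the rising branch: Q = 9.
At P = $1 < min AVC = $3, price no longer covers variable cost at any output, so the firm shuts down: Q = 0.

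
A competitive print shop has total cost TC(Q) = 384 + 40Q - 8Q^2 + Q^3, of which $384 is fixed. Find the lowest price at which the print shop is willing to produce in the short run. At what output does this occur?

$24 per unit, at Q = 4

Short-run supply begins at min AVC. From VC = 40Q - 8Q^2 + Q^3, AVC = 40 - 8Q + Q^2.
dAVC/dQ = -8 + 2Q = 0 gives Q = 4. min AVC = 40 - 8·4 + 4^2 = 24.
So the shutdown price is $24.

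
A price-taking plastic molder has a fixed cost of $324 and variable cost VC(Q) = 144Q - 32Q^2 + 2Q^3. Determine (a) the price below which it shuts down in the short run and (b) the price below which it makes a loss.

Shutdown price = $16; break-even price = $54

AVC = 144 - 32Q + 2Q^2; minimized at Q = 8, giving min AVC = $16. That is the shutdown price.
ATC = 324/Q + 144 - 32Q + 2Q^2. Setting dATC/dQ = −324/Q^2 − 32 + 4Q = 0 gives Q = 9 (since 4·9^3 − 32·9^2 = 324).
min ATC = 324/9 + 144 − 32·9 + 2·9^2 = $54. That is the break-even price.
Between these two prices the firm operates at a loss; above $54 it earns a profit.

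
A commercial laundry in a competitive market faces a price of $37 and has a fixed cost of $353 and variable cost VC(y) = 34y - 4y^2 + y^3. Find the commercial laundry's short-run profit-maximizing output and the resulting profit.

AVC = 34 - 4y + y^2; min AVC = $30 at y = 2. Since P = $37 ≥ min AVC, the firm produces.
With MC = 34 - 8y + 3y^2, P = MC on the upward-sloping part at y* = 3.
TR = 37·3 = 111. TC = 353 + 93 = 446. Profit = 111 − 446 = -$335.
By producing, the firm covers all variable cost plus $18 of fixed cost; shutting down would lose the full $353.

Profit = -$335 at y = 3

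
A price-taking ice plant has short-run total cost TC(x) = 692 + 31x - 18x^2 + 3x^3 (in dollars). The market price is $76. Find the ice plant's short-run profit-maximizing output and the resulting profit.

Profit = -$392 at x = 5

AVC = 31 - 18x + 3x^2; min AVC = $4 at x = 3. Since P = $76 ≥ min AVC, the firm produces.
MC = 31 - 36x + 9x^2. Setting P = MC and taking the root on the rising branch gives x* = 5.
TR = 76·5 = 380. TC = 692 + 80 = 772. Profit = 380 − 772 = -$392.
By producing, the firm covers all variable cost plus $300 of fixed cost; shutting down would lose the full $692.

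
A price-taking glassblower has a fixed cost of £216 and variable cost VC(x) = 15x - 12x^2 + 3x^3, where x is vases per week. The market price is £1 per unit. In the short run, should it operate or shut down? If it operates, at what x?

Shut down

Strip out fixed cost: VC = 15x - 12x^2 + 3x^3. Then AVC = 15 - 12x + 3x^2 and MC = 15 - 24x + 9x^2.
AVC is minimized where dAVC/dx = -12 + 6x = 0, at x = 2; min AVC = 15 - 12·2 + 3·2^2 = £3.
With P < min AVC (£1 < £3), every unit sold adds to the loss.
Best response: produce nothing and absorb the £216 fixed cost.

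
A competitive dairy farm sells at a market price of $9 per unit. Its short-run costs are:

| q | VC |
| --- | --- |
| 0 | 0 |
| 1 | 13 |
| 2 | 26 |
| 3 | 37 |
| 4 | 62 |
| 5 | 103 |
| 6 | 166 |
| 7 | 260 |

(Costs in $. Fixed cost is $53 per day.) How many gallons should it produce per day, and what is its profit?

Tabulate TR − TC: q=0: -53; q=1: -57; q=2: -61; q=3: -63; q=4: -79; q=5: -111; q=6: -165; q=7: -250.
Profit is highest at q = 0. Equivalently, the lowest AVC in the table is 37/3 ≈ $12.33 at q = 3, and P = $9 falls below it — price never covers variable cost, so the firm shuts down and loses only its fixed cost.

q = 0 (shut down); profit = -$53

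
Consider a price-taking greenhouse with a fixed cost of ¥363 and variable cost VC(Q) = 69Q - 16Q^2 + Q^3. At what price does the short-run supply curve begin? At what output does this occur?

The shutdown price is the minimum of AVC. VC = 69Q - 16Q^2 + Q^3, so AVC = 69 - 16Q + Q^2.
At the minimum of AVC, MC = AVC. MC = 69 - 32Q + 3Q^2; setting MC = AVC gives 2Q^2 - 16Q = 0, so Q = 8. min AVC = 5.
For P < ¥5 the firm produces nothing.

¥5 per unit, at Q = 8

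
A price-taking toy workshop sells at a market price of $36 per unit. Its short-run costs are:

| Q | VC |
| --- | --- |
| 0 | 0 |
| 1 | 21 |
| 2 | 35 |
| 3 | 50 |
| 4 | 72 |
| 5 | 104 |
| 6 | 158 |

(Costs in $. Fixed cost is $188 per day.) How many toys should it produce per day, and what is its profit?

Q = 5; profit = -$112

Tabulate TR − TC: Q=0: -188; Q=1: -173; Q=2: -151; Q=3: -130; Q=4: -116; Q=5: -112; Q=6: -130.
Profit is maximized at Q = 5. AVC there is 104/5 = $20.80 ≤ P, so producing beats shutting down (which would give -$188).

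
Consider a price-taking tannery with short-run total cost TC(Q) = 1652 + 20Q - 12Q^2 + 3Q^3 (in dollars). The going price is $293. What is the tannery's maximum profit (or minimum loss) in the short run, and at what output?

Profit = -$182 at Q = 7

AVC = 20 - 12Q + 3Q^2 has its minimum $8 at Q = 2; price $293 clears that bar, so the firm operates.
With MC = 20 - 24Q + 9Q^2, P = MC on the upward-sloping part at Q* = 7.
TR = 293·7 = 2051. TC = 1652 + 581 = 2233. Profit = 2051 − 2233 = -$182.
By producing, the firm covers all variable cost plus $1470 of fixed cost; shutting down would lose the full $1652.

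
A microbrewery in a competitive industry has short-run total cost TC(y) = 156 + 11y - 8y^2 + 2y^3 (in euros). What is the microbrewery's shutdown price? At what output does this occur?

The shutdown price is the minimum of AVC. VC = 11y - 8y^2 + 2y^3, so AVC = 11 - 8y + 2y^2.
dAVC/dy = -8 + 4y = 0 gives y = 2. min AVC = 11 - 8·2 + 2·2^2 = 3.
For P < €3 the firm produces nothing.

€3 per unit, at y = 2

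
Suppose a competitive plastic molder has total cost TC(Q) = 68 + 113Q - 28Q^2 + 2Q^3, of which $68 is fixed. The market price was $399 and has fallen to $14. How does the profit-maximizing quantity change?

Output falls from 13 to 0 (the firm shuts down)

AVC = 113 - 28Q + 2Q^2, minimized at Q = 7 where min AVC = $15. MC = 113 - 56Q + 6Q^2.
At P = $399 ≥ min AVC, set P = MC on the rising branch: Q = 13.
At P = $14 < min AVC = $15, price no longer covers variable cost at any output, so the firm shuts down: Q = 0.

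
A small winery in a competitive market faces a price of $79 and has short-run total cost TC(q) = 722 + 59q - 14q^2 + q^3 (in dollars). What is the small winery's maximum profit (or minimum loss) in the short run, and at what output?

Profit = -$122 at q = 10

AVC = 59 - 14q + q^2; min AVC = $10 at q = 7. Since P = $79 ≥ min AVC, the firm produces.
With MC = 59 - 28q + 3q^2, P = MC on the upward-sloping part at q* = 10.
TR = 79·10 = 790. TC = 722 + 190 = 912. Profit = 790 − 912 = -$122.
Shutting down would mean losing the fixed cost of $722, so operating at a loss of $122 is better by $600.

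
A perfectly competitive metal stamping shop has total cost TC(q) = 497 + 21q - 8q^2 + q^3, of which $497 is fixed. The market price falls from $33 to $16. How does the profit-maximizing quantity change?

Output falls from 6 to 5

AVC = 21 - 8q + q^2, minimized at q = 4 where min AVC = $5. MC = 21 - 16q + 3q^2.
At P = $33 ≥ min AVC, set P = MC on the rising branch: q = 6.
At P = $16 ≥ min AVC, set P = MC: q = 5. The firm stays open but cuts output.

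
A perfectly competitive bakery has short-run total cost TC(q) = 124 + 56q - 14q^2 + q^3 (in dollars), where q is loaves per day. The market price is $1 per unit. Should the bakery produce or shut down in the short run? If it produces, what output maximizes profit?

Shut down

Variable cost is VC = 56q - 14q^2 + q^3, so AVC = VC/q = 56 - 14q + q^2 and MC = dTC/dq = 56 - 28q + 3q^2.
AVC is minimized where dAVC/dq = -14 + 2q = 0, at q = 7; min AVC = 56 - 14·7 + 7^2 = $7.
P = $1 lies below min AVC = $7; no output level covers variable cost.
The firm minimizes its loss by shutting down and losing only its fixed cost of $124.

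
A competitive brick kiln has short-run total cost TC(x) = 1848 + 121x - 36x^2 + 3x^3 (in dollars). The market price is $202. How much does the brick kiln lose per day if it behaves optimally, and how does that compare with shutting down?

AVC = 121 - 36x + 3x^2 has its minimum $13 at x = 6; price $202 clears that bar, so the firm operates.
MC = 121 - 72x + 9x^2. Setting P = MC and taking the root on the rising branch gives x* = 9.
TR = 202·9 = 1818. TC = 1848 + 360 = 2208. Profit = 1818 − 2208 = -$390.
By producing, the firm covers all variable cost plus $1458 of fixed cost; shutting down would lose the full $1848.

Profit = -$390 at x = 9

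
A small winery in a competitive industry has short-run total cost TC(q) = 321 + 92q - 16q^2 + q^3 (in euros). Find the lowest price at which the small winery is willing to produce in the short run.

The firm shuts down when price falls below the minimum of average variable cost. AVC = VC/q = 92 - 16q + q^2.
At the minimum of AVC, MC = AVC. MC = 92 - 32q + 3q^2; setting MC = AVC gives 2q^2 - 16q = 0, so q = 8. min AVC = 28.
For P < €28 the firm produces nothing.

€28 per unit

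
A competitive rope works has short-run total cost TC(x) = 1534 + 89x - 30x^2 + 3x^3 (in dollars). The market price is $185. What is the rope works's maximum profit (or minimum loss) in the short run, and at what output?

AVC = 89 - 30x + 3x^2 has its minimum $14 at x = 5; price $185 clears that bar, so the firm operates.
With MC = 89 - 60x + 9x^2, P = MC on the upward-sloping part at x* = 8.
TR = 185·8 = 1480. TC = 1534 + 328 = 1862. Profit = 1480 − 1862 = -$382.
Shutting down would mean losing the fixed cost of $1534, so operating at a loss of $382 is better by $1152.

Profit = -$382 at x = 8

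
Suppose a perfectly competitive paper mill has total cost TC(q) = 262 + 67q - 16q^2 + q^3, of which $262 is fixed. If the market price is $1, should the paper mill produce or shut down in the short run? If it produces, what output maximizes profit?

Shut down

Variable cost is VC = 67q - 16q^2 + q^3, so AVC = VC/q = 67 - 16q + q^2 and MC = dTC/dq = 67 - 32q + 3q^2.
AVC is minimized where dAVC/dq = -16 + 2q = 0, at q = 8; min AVC = 67 - 16·8 + 8^2 = $3.
P = $1 lies below min AVC = $3; no output level covers variable cost.
Shutting down limits the loss to fixed cost, $262.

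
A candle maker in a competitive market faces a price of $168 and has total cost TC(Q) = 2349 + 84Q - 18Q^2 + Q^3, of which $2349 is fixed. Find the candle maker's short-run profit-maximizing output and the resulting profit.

AVC = 84 - 18Q + Q^2 has its minimum $3 at Q = 9; price $168 clears that bar, so the firm operates.
With MC = 84 - 36Q + 3Q^2, P = MC on the upward-sloping part at Q* = 14.
TR = 168·14 = 2352. TC = 2349 + 392 = 2741. Profit = 2352 − 2741 = -$389.
That loss of $389 beats the $2349 the firm would lose by shutting down; producing recovers $1960 of fixed cost.

Profit = -$389 at Q = 14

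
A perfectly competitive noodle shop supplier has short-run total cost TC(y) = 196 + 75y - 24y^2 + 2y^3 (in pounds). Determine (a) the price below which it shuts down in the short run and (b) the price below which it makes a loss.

Shutdown price = £3; break-even price = £33

Shutdown price = min AVC. AVC = 75 - 24y + 2y^2, with vertex at y = 6 and minimum £3.
ATC = 196/y + 75 - 24y + 2y^2. Setting dATC/dy = −196/y^2 − 24 + 4y = 0 gives y = 7 (since 4·7^3 − 24·7^2 = 196).
min ATC = 196/7 + 75 − 24·7 + 2·7^2 = £33. That is the break-even price.
Between these two prices the firm operates at a loss; above £33 it earns a profit.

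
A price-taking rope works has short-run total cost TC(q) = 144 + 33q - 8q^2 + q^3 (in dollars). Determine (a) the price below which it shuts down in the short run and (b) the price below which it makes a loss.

Shutdown price = $17; break-even price = $45

AVC = 33 - 8q + q^2; minimized at q = 4, giving min AVC = $17. That is the shutdown price.
ATC = 144/q + 33 - 8q + q^2. Setting dATC/dq = −144/q^2 − 8 + 2q = 0 gives q = 6 (since 2·6^3 − 8·6^2 = 144).
min ATC = 144/6 + 33 − 8·6 + 6^2 = $45. That is the break-even price.
For $17 ≤ P < $45 the firm produces at a loss; below $17 it shuts down.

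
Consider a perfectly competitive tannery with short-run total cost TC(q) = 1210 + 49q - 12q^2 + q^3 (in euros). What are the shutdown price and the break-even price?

Shutdown price = €13; break-even price = €148

AVC = 49 - 12q + q^2; minimized at q = 6, giving min AVC = €13. That is the shutdown price.
ATC = 1210/q + 49 - 12q + q^2. Setting dATC/dq = −1210/q^2 − 12 + 2q = 0 gives q = 11 (since 2·11^3 − 12·11^2 = 1210).
min ATC = 1210/11 + 49 − 12·11 + 11^2 = €148. That is the break-even price.
For €13 ≤ P < €148 the firm produces at a loss; below €13 it shuts down.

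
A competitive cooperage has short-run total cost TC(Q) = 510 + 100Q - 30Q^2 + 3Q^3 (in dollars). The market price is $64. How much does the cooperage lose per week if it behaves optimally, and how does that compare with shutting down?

AVC = 100 - 30Q + 3Q^2 has its minimum $25 at Q = 5; price $64 clears that bar, so the firm operates.
With MC = 100 - 60Q + 9Q^2, P = MC on the upward-sloping part at Q* = 6.
TR = 64·6 = 384. TC = 510 + 168 = 678. Profit = 384 − 678 = -$294.
By producing, the firm covers all variable cost plus $216 of fixed cost; shutting down would lose the full $510.

Profit = -$294 at Q = 6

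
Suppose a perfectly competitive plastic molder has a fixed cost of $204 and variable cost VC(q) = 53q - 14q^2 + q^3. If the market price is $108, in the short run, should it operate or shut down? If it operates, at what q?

Variable cost is VC = 53q - 14q^2 + q^3, so AVC = VC/q = 53 - 14q + q^2 and MC = dTC/dq = 53 - 28q + 3q^2.
AVC hits its minimum where MC = AVC, at q = 7, giving min AVC = 53 - 14·7 + 7^2 = $4.
Because $108 ≥ $4, revenue can cover variable cost; the firm operates.
P = MC gives -55 - 28q + 3q^2 = 0, with roots -5/3 and 11. Take the larger (rising MC): q* = 11.
Check: AVC at q = 11 is $20 ≤ P, so revenue covers variable cost.
Profit = P·q − TC = 108·11 − 424 = $764.

Produce at q = 11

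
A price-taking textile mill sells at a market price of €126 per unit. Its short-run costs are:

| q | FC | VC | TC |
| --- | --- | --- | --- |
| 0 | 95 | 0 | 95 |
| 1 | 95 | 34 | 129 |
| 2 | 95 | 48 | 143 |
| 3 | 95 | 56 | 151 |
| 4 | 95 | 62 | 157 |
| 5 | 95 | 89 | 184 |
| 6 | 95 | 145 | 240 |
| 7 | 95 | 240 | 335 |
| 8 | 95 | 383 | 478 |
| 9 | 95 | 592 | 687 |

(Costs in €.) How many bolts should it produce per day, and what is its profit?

q = 7; profit = €547

Compute π = P·q − TC at each output: q=0: -95; q=1: -3; q=2: 109; q=3: 227; q=4: 347; q=5: 446; q=6: 516; q=7: 547; q=8: 530; q=9: 447.
Profit is maximized at q = 7. AVC there is 240/7 = €34.29 ≤ P, so producing beats shutting down (which would give -€95).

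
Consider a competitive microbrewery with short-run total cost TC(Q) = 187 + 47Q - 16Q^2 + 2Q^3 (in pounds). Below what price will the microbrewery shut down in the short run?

£15 per unit

The shutdown price is the minimum of AVC. VC = 47Q - 16Q^2 + 2Q^3, so AVC = 47 - 16Q + 2Q^2.
At the minimum of AVC, MC = AVC. MC = 47 - 32Q + 6Q^2; setting MC = AVC gives 4Q^2 - 16Q = 0, so Q = 4. min AVC = 15.
For P < £15 the firm produces nothing.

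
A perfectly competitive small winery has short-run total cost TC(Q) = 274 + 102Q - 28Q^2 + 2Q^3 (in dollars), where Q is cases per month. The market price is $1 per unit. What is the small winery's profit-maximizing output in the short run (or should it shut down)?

From TC, MC = TC'(Q) = 102 - 56Q + 6Q^2 and AVC = VC/Q = 102 - 28Q + 2Q^2.
AVC is minimized where dAVC/dQ = -28 + 4Q = 0, at Q = 7; min AVC = 102 - 28·7 + 2·7^2 = $4.
Since P = $1 < min AVC = $4, price fails to cover variable cost at any output.
The firm minimizes its loss by shutting down and losing only its fixed cost of $274.

Shut down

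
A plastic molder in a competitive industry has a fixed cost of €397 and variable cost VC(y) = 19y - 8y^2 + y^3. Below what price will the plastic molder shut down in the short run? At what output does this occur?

Short-run supply begins at min AVC. From VC = 19y - 8y^2 + y^3, AVC = 19 - 8y + y^2.
At the minimum of AVC, MC = AVC. MC = 19 - 16y + 3y^2; setting MC = AVC gives 2y^2 - 8y = 0, so y = 4. min AVC = 3.
For P < €3 the firm produces nothing.

€3 per unit, at y = 4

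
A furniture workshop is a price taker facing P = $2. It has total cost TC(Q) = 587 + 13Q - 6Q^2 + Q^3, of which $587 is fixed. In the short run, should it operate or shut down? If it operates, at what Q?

Variable cost is VC = 13Q - 6Q^2 + Q^3, so AVC = VC/Q = 13 - 6Q + Q^2 and MC = dTC/dQ = 13 - 12Q + 3Q^2.
AVC hits its minimum where MC = AVC, at Q = 3, giving min AVC = 13 - 6·3 + 3^2 = $4.
With P < min AVC ($2 < $4), every unit sold adds to the loss.
Shutting down limits the loss to fixed cost, $587.

Shut down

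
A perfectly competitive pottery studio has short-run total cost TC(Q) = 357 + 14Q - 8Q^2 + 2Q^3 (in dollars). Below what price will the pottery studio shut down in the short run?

The firm shuts down when price falls below the minimum of average variable cost. AVC = VC/Q = 14 - 8Q + 2Q^2.
At the minimum of AVC, MC = AVC. MC = 14 - 16Q + 6Q^2; setting MC = AVC gives 4Q^2 - 8Q = 0, so Q = 2. min AVC = 6.
So the shutdown price is $6.

$6 per unit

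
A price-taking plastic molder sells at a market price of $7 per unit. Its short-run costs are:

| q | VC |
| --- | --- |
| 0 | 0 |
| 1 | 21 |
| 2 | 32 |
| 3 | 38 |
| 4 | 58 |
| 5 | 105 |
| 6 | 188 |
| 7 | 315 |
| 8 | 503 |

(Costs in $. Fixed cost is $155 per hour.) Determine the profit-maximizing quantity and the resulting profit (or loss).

Tabulate TR − TC: q=0: -155; q=1: -169; q=2: -173; q=3: -172; q=4: -185; q=5: -225; q=6: -301; q=7: -421; q=8: -602.
Profit is highest at q = 0. Equivalently, the lowest AVC in the table is 38/3 ≈ $12.67 at q = 3, and P = $7 falls below it — price never covers variable cost, so the firm shuts down and loses only its fixed cost.

q = 0 (shut down); profit = -$155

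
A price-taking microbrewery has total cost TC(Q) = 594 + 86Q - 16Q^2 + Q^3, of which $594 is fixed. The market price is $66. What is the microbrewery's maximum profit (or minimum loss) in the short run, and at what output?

Profit = -$194 at Q = 10

AVC = 86 - 16Q + Q^2; min AVC = $22 at Q = 8. Since P = $66 ≥ min AVC, the firm produces.
With MC = 86 - 32Q + 3Q^2, P = MC on the upward-sloping part at Q* = 10.
TR = 66·10 = 660. TC = 594 + 260 = 854. Profit = 660 − 854 = -$194.
Shutting down would mean losing the fixed cost of $594, so operating at a loss of $194 is better by $400.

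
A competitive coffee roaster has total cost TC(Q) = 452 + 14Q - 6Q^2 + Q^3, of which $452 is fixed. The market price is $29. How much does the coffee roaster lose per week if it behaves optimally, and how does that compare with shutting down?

AVC = 14 - 6Q + Q^2; min AVC = $5 at Q = 3. Since P = $29 ≥ min AVC, the firm produces.
With MC = 14 - 12Q + 3Q^2, P = MC on the upward-sloping part at Q* = 5.
TR = 29·5 = 145. TC = 452 + 45 = 497. Profit = 145 − 497 = -$352.
By producing, the firm covers all variable cost plus $100 of fixed cost; shutting down would lose the full $452.

Profit = -$352 at Q = 5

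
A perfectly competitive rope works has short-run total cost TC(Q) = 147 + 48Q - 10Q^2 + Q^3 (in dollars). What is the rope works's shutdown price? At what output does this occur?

$23 per unit, at Q = 5

The shutdown price is the minimum of AVC. VC = 48Q - 10Q^2 + Q^3, so AVC = 48 - 10Q + Q^2.
At the minimum of AVC, MC = AVC. MC = 48 - 20Q + 3Q^2; setting MC = AVC gives 2Q^2 - 10Q = 0, so Q = 5. min AVC = 23.
So the shutdown price is $23.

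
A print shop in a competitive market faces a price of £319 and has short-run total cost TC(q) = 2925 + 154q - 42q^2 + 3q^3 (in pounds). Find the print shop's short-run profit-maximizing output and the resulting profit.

Profit = -£21 at q = 11

AVC = 154 - 42q + 3q^2 has its minimum £7 at q = 7; price £319 clears that bar, so the firm operates.
MC = 154 - 84q + 9q^2. Setting P = MC and taking the root on the rising branch gives q* = 11.
TR = 319·11 = 3509. TC = 2925 + 605 = 3530. Profit = 3509 − 3530 = -£21.
By producing, the firm covers all variable cost plus £2904 of fixed cost; shutting down would lose the full £2925.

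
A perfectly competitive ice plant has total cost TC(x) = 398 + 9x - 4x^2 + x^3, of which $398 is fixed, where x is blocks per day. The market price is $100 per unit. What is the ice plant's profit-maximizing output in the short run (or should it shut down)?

Produce at x = 7

Strip out fixed cost: VC = 9x - 4x^2 + x^3. Then AVC = 9 - 4x + x^2 and MC = 9 - 8x + 3x^2.
The AVC parabola has its vertex at x = 4/2 = 2, where AVC = 9 - 4·2 + 2^2 = $5.
Since P = $100 ≥ min AVC = $5, price covers variable cost and the firm should produce.
Set P = MC: 100 = 9 - 8x + 3x^2 → -91 - 8x + 3x^2 = 0. The roots are x = -13/3 and x = 7; the profit-maximizing output is on the rising part of MC, so x* = 7.
Check: AVC at x = 7 is $30 ≤ P, so revenue covers variable cost.
Profit = P·x − TC = 100·7 − 608 = $92.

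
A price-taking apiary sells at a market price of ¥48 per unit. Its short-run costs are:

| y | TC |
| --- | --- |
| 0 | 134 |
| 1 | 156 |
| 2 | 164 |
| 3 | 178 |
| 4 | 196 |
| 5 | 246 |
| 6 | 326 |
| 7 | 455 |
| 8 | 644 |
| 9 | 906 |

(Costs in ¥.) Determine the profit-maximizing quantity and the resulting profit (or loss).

Profit at each row (π = 48y − TC): y=0: -134; y=1: -108; y=2: -68; y=3: -34; y=4: -4; y=5: -6; y=6: -38; y=7: -119; y=8: -260; y=9: -474.
Profit is maximized at y = 4. AVC there is 62/4 = ¥15.50 ≤ P, so producing beats shutting down (which would give -¥134).

y = 4; profit = -¥4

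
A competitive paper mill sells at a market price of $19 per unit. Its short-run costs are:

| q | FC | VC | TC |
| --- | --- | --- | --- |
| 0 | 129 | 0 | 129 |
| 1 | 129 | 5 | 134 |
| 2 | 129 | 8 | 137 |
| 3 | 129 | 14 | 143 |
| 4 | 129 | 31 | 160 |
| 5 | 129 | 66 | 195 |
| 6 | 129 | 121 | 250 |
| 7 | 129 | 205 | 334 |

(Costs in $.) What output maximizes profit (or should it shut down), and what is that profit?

Compute π = P·q − TC at each output: q=0: -129; q=1: -115; q=2: -99; q=3: -86; q=4: -84; q=5: -100; q=6: -136; q=7: -201.
Profit is maximized at q = 4. AVC there is 31/4 = $7.75 ≤ P, so producing beats shutting down (which would give -$129).

q = 4; profit = -$84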